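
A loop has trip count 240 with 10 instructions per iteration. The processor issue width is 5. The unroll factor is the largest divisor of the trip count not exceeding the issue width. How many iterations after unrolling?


Largest divisor of 240 <= 5 is 5
New iterations = 240 / 5 = 48

48


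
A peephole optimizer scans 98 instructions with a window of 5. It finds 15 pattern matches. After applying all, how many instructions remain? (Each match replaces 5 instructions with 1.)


Each match removes 4 instructions.
Total removed = 15 * 4 = 60
Remaining = 98 - 60 = 38

38


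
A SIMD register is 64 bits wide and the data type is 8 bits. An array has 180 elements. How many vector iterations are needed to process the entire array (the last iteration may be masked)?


Width = 64 / 8 = 8 elements per vector op
Iterations = ceil(180 / 8) = 23

23


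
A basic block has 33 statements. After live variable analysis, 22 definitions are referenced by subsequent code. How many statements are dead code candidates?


Dead code = total statements - live definitions
= 33 - 22 = 11

11


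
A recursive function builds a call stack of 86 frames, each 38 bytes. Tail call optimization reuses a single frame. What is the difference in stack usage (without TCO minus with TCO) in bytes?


Without TCO: 86 * 38 = 3268 bytes
With TCO: reuse 1 frame = 38 bytes
Savings = 3268 - 38 = 3230

3230


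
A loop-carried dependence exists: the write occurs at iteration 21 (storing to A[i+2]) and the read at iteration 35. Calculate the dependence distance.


Distance = read iteration - write iteration
= 35 - 21 = 14

14


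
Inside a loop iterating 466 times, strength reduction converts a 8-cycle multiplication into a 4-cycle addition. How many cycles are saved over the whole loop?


Per-iteration saving = 8 - 4 = 4
Total saved = 466 * 4 = 1864

1864


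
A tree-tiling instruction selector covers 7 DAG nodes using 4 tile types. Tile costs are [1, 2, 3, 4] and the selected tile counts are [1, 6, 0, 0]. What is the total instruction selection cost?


Total cost = sum(count_i * cost_i)
= 1*1 + 6*2 + 0*3 + 0*4
= 13

13


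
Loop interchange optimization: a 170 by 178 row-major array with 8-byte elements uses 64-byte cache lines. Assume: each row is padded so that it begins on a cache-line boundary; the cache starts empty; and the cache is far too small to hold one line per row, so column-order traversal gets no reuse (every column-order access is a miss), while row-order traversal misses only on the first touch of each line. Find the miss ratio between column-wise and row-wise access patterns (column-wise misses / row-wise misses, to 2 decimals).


Each row occupies 178 * 8 = 1424 bytes and starts on a line boundary, so it spans ceil(1424 / 64) = 23 cache lines.
Row-major traversal misses (one per line touched): 170 * ceil(178 * 8 / 64) = 3910
Column-major traversal misses (no reuse, every access misses): 170 * 178 = 30260
Ratio = 30260 / 3910 = 7.74

7.74


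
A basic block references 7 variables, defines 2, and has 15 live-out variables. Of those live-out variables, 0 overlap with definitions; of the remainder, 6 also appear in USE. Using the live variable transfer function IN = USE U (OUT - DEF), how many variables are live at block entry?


OUT - DEF: 15 - 0 = 15
|IN| = |USE| + |OUT - DEF| - |USE ∩ (OUT - DEF)| = 7 + 15 - 6 = 16

16


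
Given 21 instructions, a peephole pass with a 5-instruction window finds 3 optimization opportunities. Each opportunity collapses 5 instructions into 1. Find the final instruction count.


Each match removes 4 instructions.
Total removed = 3 * 4 = 12
Remaining = 21 - 12 = 9

9


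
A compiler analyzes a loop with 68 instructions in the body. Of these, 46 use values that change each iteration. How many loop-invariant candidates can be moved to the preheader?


Invariant candidates = total - loop-dependent
= 68 - 46 = 22

22


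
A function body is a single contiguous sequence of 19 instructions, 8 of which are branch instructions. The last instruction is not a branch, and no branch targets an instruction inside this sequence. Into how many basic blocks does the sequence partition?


With no in-sequence branch targets, the leaders are the first instruction plus the instruction after each branch.
Number of basic blocks = branches + 1
= 8 + 1 = 9

9


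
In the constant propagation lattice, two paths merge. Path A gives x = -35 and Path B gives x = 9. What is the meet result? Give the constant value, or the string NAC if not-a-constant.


Meet operation: if both paths give the same constant, result is that constant; if they differ, result is NAC (not-a-constant).
Path A: -35, Path B: 9 -> differ
Result: not-a-constant -> NAC

NAC


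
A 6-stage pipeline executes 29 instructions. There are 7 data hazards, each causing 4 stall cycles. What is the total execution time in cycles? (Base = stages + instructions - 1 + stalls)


Base cycles = 6 + 29 - 1 = 34
Total stalls = 7 * 4 = 28
Total = 34 + 28 = 62

62


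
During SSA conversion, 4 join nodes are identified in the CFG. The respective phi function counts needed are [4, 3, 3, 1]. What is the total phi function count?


Total phi functions = sum of phi functions at each join node
= 4 + 3 + 3 + 1 = 11

11


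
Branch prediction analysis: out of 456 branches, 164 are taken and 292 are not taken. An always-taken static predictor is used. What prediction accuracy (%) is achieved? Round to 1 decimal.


Predictor: always-taken
Correct predictions = 164
Accuracy = 164 / 456 * 100 = 36.0%

36.0


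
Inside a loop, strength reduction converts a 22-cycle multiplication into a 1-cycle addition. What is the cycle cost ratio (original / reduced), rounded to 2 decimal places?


Ratio = mult_cost / add_cost = 22 / 1 = 22.0

22.0


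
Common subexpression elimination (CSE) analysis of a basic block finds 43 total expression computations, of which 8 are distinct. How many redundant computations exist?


CSE count = total expressions - unique expressions
= 43 - 8 = 35

35


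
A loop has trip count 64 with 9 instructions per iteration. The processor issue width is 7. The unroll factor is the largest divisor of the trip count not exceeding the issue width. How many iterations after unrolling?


Largest divisor of 64 <= 7 is 4
New iterations = 64 / 4 = 16

16


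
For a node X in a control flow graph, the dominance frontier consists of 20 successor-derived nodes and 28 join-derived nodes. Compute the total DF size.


DF(X) = direct successor contributions + join point contributions
= 20 + 28 = 48

48


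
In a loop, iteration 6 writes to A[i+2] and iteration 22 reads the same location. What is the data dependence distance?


Distance = read iteration - write iteration
= 22 - 6 = 16

16


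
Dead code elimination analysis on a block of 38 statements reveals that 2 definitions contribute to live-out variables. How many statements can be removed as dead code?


Dead code = total statements - live definitions
= 38 - 2 = 36

36


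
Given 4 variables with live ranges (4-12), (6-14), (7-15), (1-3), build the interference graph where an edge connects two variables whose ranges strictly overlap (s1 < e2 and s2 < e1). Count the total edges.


Check all pairs for overlapping intervals.
Two intervals (s1,e1) and (s2,e2) overlap if s1 < e2 and s2 < e1.
v0 (4-12) vs v1..v3: overlaps v1, v2 -> 2
v1 (6-14) vs v2..v3: overlaps v2 -> 1
v2 (7-15) vs v3: overlaps none -> 0
Total overlapping pairs = 2 + 1 + 0 = 3

3


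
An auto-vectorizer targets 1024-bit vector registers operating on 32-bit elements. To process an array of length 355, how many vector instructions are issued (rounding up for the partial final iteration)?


Width = 1024 / 32 = 32 elements per vector op
Iterations = ceil(355 / 32) = 12

12


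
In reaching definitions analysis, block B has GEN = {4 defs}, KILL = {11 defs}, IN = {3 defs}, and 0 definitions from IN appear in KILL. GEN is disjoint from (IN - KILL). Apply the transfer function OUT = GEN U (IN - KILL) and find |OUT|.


IN - KILL: 3 - 0 = 3 surviving definitions
OUT = GEN + surviving = 4 + 3 = 7

7


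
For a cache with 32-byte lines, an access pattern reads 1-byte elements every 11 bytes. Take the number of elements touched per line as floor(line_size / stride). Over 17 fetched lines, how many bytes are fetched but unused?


Elements per line = floor(32 / 11) = 2
Bytes used per line = 2 * 1 = 2
Wasted per line = 32 - 2 = 30
Total wasted = 30 * 17 = 510

510


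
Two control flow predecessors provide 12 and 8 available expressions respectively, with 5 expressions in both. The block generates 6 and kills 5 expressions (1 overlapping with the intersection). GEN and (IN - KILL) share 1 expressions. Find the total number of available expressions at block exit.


IN = intersection of predecessors = 5
IN - KILL = 5 - 1 = 4
|OUT| = |GEN| + |IN - KILL| - |GEN ∩ (IN - KILL)| = 6 + 4 - 1 = 9

9


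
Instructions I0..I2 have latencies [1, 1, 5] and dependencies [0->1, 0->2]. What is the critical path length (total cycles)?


Compute longest path through dependency graph: dist(Ik) = max over predecessors of dist + latency(Ik).
dist(I0) = latency 1 = 1
dist(I1) = dist(I0) + 1 = 1 + 1 = 2
dist(I2) = dist(I0) + 5 = 1 + 5 = 6
Critical path = max dist = 6

6


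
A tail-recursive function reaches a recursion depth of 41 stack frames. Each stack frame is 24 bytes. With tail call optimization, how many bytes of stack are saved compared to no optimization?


Without TCO: 41 * 24 = 984 bytes
With TCO: reuse 1 frame = 24 bytes
Savings = 984 - 24 = 960

960


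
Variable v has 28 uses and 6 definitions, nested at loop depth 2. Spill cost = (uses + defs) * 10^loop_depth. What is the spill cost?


uses + defs = 28 + 6 = 34
10^2 = 100
Spill cost = 34 * 100 = 3400

3400


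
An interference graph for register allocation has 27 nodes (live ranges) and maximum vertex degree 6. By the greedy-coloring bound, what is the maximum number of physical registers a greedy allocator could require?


Greedy coloring never needs more than (max_degree + 1) colors: when coloring a vertex, at most max_degree neighbors are already colored.
Upper bound = 6 + 1 = 7

7


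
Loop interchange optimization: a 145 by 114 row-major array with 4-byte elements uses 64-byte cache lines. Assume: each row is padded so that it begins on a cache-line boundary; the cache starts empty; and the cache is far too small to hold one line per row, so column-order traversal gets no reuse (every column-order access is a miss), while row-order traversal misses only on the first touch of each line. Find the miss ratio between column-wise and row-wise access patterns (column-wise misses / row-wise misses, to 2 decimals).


Each row occupies 114 * 4 = 456 bytes and starts on a line boundary, so it spans ceil(456 / 64) = 8 cache lines.
Row-major traversal misses (one per line touched): 145 * ceil(114 * 4 / 64) = 1160
Column-major traversal misses (no reuse, every access misses): 145 * 114 = 16530
Ratio = 16530 / 1160 = 14.25

14.25


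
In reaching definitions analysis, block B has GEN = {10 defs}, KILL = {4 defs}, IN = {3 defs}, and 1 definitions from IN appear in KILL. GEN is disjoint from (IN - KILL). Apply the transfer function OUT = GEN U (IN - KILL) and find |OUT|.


IN - KILL: 3 - 1 = 2 surviving definitions
OUT = GEN + surviving = 10 + 2 = 12

12


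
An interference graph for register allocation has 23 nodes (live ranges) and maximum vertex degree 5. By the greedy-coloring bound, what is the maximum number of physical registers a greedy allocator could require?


Greedy coloring never needs more than (max_degree + 1) colors: when coloring a vertex, at most max_degree neighbors are already colored.
Upper bound = 5 + 1 = 6

6


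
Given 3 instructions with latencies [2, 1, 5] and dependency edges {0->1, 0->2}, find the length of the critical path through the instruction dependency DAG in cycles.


Compute longest path through dependency graph: dist(Ik) = max over predecessors of dist + latency(Ik).
dist(I0) = latency 2 = 2
dist(I1) = dist(I0) + 1 = 2 + 1 = 3
dist(I2) = dist(I0) + 5 = 2 + 5 = 7
Critical path = max dist = 7

7


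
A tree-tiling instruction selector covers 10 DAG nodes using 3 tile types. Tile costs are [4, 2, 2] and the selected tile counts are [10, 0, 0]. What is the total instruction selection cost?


Total cost = sum(count_i * cost_i)
= 10*4 + 0*2 + 0*2
= 40

40


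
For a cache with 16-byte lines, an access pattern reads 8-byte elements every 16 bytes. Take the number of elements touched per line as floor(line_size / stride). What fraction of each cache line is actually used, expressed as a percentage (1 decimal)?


Elements per cache line = floor(16 / 16) = 1
Bytes used = 1 * 8 = 8
Utilization = 8 / 16 * 100 = 50.0%

50.0


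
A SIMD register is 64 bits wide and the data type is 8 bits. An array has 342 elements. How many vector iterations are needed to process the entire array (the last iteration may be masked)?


Width = 64 / 8 = 8 elements per vector op
Iterations = ceil(342 / 8) = 43

43


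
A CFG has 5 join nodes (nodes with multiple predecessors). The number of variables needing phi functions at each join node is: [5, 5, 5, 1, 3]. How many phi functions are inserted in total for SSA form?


Total phi functions = sum of phi functions at each join node
= 5 + 5 + 5 + 1 + 3 = 19

19


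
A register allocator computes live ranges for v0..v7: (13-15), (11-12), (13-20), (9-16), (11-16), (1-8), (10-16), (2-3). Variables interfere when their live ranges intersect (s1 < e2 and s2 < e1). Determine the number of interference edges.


Check all pairs for overlapping intervals.
Two intervals (s1,e1) and (s2,e2) overlap if s1 < e2 and s2 < e1.
v0 (13-15) vs v1..v7: overlaps v2, v3, v4, v6 -> 4
v1 (11-12) vs v2..v7: overlaps v3, v4, v6 -> 3
v2 (13-20) vs v3..v7: overlaps v3, v4, v6 -> 3
v3 (9-16) vs v4..v7: overlaps v4, v6 -> 2
v4 (11-16) vs v5..v7: overlaps v6 -> 1
v5 (1-8) vs v6..v7: overlaps v7 -> 1
v6 (10-16) vs v7: overlaps none -> 0
Total overlapping pairs = 4 + 3 + 3 + 2 + 1 + 1 + 0 = 14

14


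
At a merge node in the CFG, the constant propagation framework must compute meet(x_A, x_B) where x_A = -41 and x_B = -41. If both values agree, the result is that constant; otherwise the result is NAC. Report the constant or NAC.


Meet operation: if both paths give the same constant, result is that constant; if they differ, result is NAC (not-a-constant).
Path A: -41, Path B: -41 -> equal
Result: constant -> -41

-41


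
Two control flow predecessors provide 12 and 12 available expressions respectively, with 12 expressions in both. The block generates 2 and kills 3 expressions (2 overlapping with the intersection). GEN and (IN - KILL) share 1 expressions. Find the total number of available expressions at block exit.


IN = intersection of predecessors = 12
IN - KILL = 12 - 2 = 10
|OUT| = |GEN| + |IN - KILL| - |GEN ∩ (IN - KILL)| = 2 + 10 - 1 = 11

11


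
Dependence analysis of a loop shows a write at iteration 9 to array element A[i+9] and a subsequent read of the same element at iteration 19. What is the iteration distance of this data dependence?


Distance = read iteration - write iteration
= 19 - 9 = 10

10


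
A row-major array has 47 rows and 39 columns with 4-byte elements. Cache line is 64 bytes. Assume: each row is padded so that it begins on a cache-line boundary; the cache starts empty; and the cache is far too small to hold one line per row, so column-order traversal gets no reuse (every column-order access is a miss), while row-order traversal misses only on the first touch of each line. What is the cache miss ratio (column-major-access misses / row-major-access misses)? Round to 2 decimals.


Each row occupies 39 * 4 = 156 bytes and starts on a line boundary, so it spans ceil(156 / 64) = 3 cache lines.
Row-major traversal misses (one per line touched): 47 * ceil(39 * 4 / 64) = 141
Column-major traversal misses (no reuse, every access misses): 47 * 39 = 1833
Ratio = 1833 / 141 = 13.0

13.0


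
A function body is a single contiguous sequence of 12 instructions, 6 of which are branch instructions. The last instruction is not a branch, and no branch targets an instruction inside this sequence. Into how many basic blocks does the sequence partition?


With no in-sequence branch targets, the leaders are the first instruction plus the instruction after each branch.
Number of basic blocks = branches + 1
= 6 + 1 = 7

7


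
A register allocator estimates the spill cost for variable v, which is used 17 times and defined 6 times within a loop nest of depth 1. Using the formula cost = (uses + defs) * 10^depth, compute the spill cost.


uses + defs = 17 + 6 = 23
10^1 = 10
Spill cost = 23 * 10 = 230

230


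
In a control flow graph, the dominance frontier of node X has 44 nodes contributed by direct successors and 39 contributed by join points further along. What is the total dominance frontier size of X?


DF(X) = direct successor contributions + join point contributions
= 44 + 39 = 83

83


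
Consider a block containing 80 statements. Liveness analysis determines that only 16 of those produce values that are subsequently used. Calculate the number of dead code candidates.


Dead code = total statements - live definitions
= 80 - 16 = 64

64


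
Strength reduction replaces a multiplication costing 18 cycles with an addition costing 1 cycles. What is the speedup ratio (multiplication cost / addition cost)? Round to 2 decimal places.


Ratio = mult_cost / add_cost = 18 / 1 = 18.0

18.0


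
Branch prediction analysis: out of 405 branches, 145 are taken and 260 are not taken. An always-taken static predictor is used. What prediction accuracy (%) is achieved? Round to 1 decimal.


Predictor: always-taken
Correct predictions = 145
Accuracy = 145 / 405 * 100 = 35.8%

35.8


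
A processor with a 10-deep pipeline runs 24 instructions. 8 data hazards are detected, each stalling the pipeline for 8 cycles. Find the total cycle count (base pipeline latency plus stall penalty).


Base cycles = 10 + 24 - 1 = 33
Total stalls = 8 * 8 = 64
Total = 33 + 64 = 97

97


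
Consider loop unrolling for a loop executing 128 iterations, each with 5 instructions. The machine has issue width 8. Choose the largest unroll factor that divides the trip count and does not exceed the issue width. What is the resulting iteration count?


Largest divisor of 128 <= 8 is 8
New iterations = 128 / 8 = 16

16


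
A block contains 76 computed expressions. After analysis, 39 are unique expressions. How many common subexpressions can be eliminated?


CSE count = total expressions - unique expressions
= 76 - 39 = 37

37


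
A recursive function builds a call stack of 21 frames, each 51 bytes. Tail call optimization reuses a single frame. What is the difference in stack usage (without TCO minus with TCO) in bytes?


Without TCO: 21 * 51 = 1071 bytes
With TCO: reuse 1 frame = 51 bytes
Savings = 1071 - 51 = 1020

1020


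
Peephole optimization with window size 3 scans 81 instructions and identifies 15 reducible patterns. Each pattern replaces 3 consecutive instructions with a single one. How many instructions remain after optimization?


Each match removes 2 instructions.
Total removed = 15 * 2 = 30
Remaining = 81 - 30 = 51

51


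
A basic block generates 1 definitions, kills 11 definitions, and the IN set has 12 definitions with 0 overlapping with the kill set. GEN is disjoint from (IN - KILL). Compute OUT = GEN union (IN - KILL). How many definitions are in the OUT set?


IN - KILL: 12 - 0 = 12 surviving definitions
OUT = GEN + surviving = 1 + 12 = 13

13


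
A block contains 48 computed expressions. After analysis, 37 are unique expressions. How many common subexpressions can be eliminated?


CSE count = total expressions - unique expressions
= 48 - 37 = 11

11


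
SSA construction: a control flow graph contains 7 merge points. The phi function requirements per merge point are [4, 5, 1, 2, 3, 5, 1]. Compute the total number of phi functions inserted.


Total phi functions = sum of phi functions at each join node
= 4 + 5 + 1 + 2 + 3 + 5 + 1 = 21

21


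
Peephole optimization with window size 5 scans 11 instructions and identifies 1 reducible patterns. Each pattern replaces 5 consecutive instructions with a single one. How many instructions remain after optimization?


Each match removes 4 instructions.
Total removed = 1 * 4 = 4
Remaining = 11 - 4 = 7

7


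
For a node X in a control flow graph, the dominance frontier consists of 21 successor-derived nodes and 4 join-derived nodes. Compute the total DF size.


DF(X) = direct successor contributions + join point contributions
= 21 + 4 = 25

25


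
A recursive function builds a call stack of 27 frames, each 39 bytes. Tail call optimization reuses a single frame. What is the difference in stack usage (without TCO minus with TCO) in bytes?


Without TCO: 27 * 39 = 1053 bytes
With TCO: reuse 1 frame = 39 bytes
Savings = 1053 - 39 = 1014

1014


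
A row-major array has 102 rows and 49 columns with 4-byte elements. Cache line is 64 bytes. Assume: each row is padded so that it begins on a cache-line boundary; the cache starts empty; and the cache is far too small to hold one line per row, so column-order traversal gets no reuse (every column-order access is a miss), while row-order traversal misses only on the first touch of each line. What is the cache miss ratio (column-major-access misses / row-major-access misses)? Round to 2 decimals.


Each row occupies 49 * 4 = 196 bytes and starts on a line boundary, so it spans ceil(196 / 64) = 4 cache lines.
Row-major traversal misses (one per line touched): 102 * ceil(49 * 4 / 64) = 408
Column-major traversal misses (no reuse, every access misses): 102 * 49 = 4998
Ratio = 4998 / 408 = 12.25

12.25


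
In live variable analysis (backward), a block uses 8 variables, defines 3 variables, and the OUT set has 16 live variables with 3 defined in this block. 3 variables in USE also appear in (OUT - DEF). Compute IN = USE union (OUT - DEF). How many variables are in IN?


OUT - DEF: 16 - 3 = 13
|IN| = |USE| + |OUT - DEF| - |USE ∩ (OUT - DEF)| = 8 + 13 - 3 = 18

18


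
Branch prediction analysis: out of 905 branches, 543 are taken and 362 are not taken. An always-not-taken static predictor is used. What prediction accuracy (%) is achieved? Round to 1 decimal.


Predictor: always-not-taken
Correct predictions = 362
Accuracy = 362 / 905 * 100 = 40.0%

40.0


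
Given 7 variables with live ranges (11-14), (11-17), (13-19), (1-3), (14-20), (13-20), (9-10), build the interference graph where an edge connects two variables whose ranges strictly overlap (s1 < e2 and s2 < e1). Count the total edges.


Check all pairs for overlapping intervals.
Two intervals (s1,e1) and (s2,e2) overlap if s1 < e2 and s2 < e1.
v0 (11-14) vs v1..v6: overlaps v1, v2, v5 -> 3
v1 (11-17) vs v2..v6: overlaps v2, v4, v5 -> 3
v2 (13-19) vs v3..v6: overlaps v4, v5 -> 2
v3 (1-3) vs v4..v6: overlaps none -> 0
v4 (14-20) vs v5..v6: overlaps v5 -> 1
v5 (13-20) vs v6: overlaps none -> 0
Total overlapping pairs = 3 + 3 + 2 + 0 + 1 + 0 = 9

9


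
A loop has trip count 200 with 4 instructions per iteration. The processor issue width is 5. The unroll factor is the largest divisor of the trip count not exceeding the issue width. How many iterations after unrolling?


Largest divisor of 200 <= 5 is 5
New iterations = 200 / 5 = 40

40


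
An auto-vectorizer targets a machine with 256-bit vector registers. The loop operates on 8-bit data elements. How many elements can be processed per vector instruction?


Width = SIMD bits / data type bits
= 256 / 8 = 32

32


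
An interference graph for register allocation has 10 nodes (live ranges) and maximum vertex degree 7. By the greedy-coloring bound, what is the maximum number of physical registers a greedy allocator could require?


Greedy coloring never needs more than (max_degree + 1) colors: when coloring a vertex, at most max_degree neighbors are already colored.
Upper bound = 7 + 1 = 8

8


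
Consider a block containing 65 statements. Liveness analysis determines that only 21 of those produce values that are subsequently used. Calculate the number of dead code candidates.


Dead code = total statements - live definitions
= 65 - 21 = 44

44


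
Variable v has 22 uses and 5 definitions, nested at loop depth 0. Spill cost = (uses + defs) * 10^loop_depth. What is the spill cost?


uses + defs = 22 + 5 = 27
10^0 = 1
Spill cost = 27 * 1 = 27

27


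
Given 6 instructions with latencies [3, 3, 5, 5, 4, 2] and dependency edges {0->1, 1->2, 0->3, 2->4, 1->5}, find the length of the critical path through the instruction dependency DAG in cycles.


Compute longest path through dependency graph: dist(Ik) = max over predecessors of dist + latency(Ik).
dist(I0) = latency 3 = 3
dist(I1) = dist(I0) + 3 = 3 + 3 = 6
dist(I2) = dist(I1) + 5 = 6 + 5 = 11
dist(I3) = dist(I0) + 5 = 3 + 5 = 8
dist(I4) = dist(I2) + 4 = 11 + 4 = 15
dist(I5) = dist(I1) + 2 = 6 + 2 = 8
Critical path = max dist = 15

15


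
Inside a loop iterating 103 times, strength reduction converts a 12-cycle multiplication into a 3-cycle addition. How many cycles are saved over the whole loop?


Per-iteration saving = 12 - 3 = 9
Total saved = 103 * 9 = 927

927


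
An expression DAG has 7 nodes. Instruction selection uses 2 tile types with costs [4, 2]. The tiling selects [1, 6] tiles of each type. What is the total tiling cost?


Total cost = sum(count_i * cost_i)
= 1*4 + 6*2
= 16

16


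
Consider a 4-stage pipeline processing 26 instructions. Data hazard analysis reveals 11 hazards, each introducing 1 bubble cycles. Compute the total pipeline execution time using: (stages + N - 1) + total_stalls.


Base cycles = 4 + 26 - 1 = 29
Total stalls = 11 * 1 = 11
Total = 29 + 11 = 40

40


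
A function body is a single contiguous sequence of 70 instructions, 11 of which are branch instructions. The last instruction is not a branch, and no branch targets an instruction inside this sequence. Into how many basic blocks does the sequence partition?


With no in-sequence branch targets, the leaders are the first instruction plus the instruction after each branch.
Number of basic blocks = branches + 1
= 11 + 1 = 12

12


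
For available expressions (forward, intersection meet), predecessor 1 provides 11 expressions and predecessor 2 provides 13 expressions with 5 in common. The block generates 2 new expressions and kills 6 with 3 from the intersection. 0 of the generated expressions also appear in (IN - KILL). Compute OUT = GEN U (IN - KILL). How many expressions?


IN = intersection of predecessors = 5
IN - KILL = 5 - 3 = 2
|OUT| = |GEN| + |IN - KILL| - |GEN ∩ (IN - KILL)| = 2 + 2 - 0 = 4

4


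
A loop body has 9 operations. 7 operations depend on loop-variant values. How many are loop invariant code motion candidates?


Invariant candidates = total - loop-dependent
= 9 - 7 = 2

2


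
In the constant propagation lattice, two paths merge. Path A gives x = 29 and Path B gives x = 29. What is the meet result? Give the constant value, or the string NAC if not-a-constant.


Meet operation: if both paths give the same constant, result is that constant; if they differ, result is NAC (not-a-constant).
Path A: 29, Path B: 29 -> equal
Result: constant -> 29

29


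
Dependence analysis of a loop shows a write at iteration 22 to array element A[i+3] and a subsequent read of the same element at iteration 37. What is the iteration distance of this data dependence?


Distance = read iteration - write iteration
= 37 - 22 = 15

15


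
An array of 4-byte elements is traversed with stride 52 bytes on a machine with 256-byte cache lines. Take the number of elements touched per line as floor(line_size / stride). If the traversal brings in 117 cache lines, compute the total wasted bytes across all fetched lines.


Elements per line = floor(256 / 52) = 4
Bytes used per line = 4 * 4 = 16
Wasted per line = 256 - 16 = 240
Total wasted = 240 * 117 = 28080

28080


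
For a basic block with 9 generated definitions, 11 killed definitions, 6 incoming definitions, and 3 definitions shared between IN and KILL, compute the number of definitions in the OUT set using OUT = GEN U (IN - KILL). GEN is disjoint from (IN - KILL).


IN - KILL: 6 - 3 = 3 surviving definitions
OUT = GEN + surviving = 9 + 3 = 12

12


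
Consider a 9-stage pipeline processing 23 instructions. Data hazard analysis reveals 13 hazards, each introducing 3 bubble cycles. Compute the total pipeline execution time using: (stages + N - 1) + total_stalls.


Base cycles = 9 + 23 - 1 = 31
Total stalls = 13 * 3 = 39
Total = 31 + 39 = 70

70


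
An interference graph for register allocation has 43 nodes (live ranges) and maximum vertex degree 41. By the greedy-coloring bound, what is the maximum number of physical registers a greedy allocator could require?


Greedy coloring never needs more than (max_degree + 1) colors: when coloring a vertex, at most max_degree neighbors are already colored.
Upper bound = 41 + 1 = 42

42


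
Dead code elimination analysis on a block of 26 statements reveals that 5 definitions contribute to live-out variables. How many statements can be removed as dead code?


Dead code = total statements - live definitions
= 26 - 5 = 21

21


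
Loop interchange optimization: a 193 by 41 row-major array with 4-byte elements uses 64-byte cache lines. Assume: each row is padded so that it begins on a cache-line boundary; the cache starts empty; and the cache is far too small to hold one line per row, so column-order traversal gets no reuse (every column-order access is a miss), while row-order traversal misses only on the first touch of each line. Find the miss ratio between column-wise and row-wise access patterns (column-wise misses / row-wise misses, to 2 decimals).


Each row occupies 41 * 4 = 164 bytes and starts on a line boundary, so it spans ceil(164 / 64) = 3 cache lines.
Row-major traversal misses (one per line touched): 193 * ceil(41 * 4 / 64) = 579
Column-major traversal misses (no reuse, every access misses): 193 * 41 = 7913
Ratio = 7913 / 579 = 13.67

13.67


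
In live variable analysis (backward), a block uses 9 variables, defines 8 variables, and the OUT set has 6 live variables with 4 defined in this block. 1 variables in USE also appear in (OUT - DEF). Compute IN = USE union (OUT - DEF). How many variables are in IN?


OUT - DEF: 6 - 4 = 2
|IN| = |USE| + |OUT - DEF| - |USE ∩ (OUT - DEF)| = 9 + 2 - 1 = 10

10


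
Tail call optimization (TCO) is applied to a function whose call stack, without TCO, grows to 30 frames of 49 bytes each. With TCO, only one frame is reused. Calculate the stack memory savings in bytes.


Without TCO: 30 * 49 = 1470 bytes
With TCO: reuse 1 frame = 49 bytes
Savings = 1470 - 49 = 1421

1421


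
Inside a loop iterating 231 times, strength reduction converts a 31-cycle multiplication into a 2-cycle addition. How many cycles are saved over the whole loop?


Per-iteration saving = 31 - 2 = 29
Total saved = 231 * 29 = 6699

6699


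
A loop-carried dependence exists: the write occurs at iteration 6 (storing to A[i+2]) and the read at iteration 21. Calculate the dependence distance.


Distance = read iteration - write iteration
= 21 - 6 = 15

15


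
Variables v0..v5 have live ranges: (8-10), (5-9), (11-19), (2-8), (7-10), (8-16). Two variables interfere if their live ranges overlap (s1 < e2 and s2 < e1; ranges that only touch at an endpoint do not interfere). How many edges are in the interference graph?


Check all pairs for overlapping intervals.
Two intervals (s1,e1) and (s2,e2) overlap if s1 < e2 and s2 < e1.
v0 (8-10) vs v1..v5: overlaps v1, v4, v5 -> 3
v1 (5-9) vs v2..v5: overlaps v3, v4, v5 -> 3
v2 (11-19) vs v3..v5: overlaps v5 -> 1
v3 (2-8) vs v4..v5: overlaps v4 -> 1
v4 (7-10) vs v5: overlaps v5 -> 1
Total overlapping pairs = 3 + 3 + 1 + 1 + 1 = 9

9


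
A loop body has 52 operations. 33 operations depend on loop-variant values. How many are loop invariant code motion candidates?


Invariant candidates = total - loop-dependent
= 52 - 33 = 19

19


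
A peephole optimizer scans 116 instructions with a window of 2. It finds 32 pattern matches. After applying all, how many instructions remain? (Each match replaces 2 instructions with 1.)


Each match removes 1 instructions.
Total removed = 32 * 1 = 32
Remaining = 116 - 32 = 84

84


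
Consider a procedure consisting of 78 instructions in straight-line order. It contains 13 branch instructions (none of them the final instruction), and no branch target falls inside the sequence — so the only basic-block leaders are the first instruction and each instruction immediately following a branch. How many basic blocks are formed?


With no in-sequence branch targets, the leaders are the first instruction plus the instruction after each branch.
Number of basic blocks = branches + 1
= 13 + 1 = 14

14


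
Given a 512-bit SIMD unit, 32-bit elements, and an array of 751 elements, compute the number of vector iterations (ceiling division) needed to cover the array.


Width = 512 / 32 = 16 elements per vector op
Iterations = ceil(751 / 16) = 47

47


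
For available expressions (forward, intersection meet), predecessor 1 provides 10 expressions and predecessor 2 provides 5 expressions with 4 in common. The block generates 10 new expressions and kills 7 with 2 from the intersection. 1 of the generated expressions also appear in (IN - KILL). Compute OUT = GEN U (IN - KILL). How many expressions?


IN = intersection of predecessors = 4
IN - KILL = 4 - 2 = 2
|OUT| = |GEN| + |IN - KILL| - |GEN ∩ (IN - KILL)| = 10 + 2 - 1 = 11

11


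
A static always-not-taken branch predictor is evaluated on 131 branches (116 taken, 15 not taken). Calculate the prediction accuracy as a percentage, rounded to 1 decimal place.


Predictor: always-not-taken
Correct predictions = 15
Accuracy = 15 / 131 * 100 = 11.5%

11.5


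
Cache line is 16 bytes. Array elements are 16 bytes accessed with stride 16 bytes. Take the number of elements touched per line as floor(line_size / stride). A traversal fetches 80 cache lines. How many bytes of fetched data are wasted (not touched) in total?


Elements per line = floor(16 / 16) = 1
Bytes used per line = 1 * 16 = 16
Wasted per line = 16 - 16 = 0
Total wasted = 0 * 80 = 0

0


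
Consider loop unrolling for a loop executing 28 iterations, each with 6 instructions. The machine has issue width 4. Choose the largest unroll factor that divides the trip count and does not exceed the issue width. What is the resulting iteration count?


Largest divisor of 28 <= 4 is 4
New iterations = 28 / 4 = 7

7


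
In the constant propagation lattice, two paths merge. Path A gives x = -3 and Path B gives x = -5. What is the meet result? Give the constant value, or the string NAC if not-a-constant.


Meet operation: if both paths give the same constant, result is that constant; if they differ, result is NAC (not-a-constant).
Path A: -3, Path B: -5 -> differ
Result: not-a-constant -> NAC

NAC


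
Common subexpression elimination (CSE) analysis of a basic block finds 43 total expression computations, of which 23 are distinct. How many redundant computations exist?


CSE count = total expressions - unique expressions
= 43 - 23 = 20

20


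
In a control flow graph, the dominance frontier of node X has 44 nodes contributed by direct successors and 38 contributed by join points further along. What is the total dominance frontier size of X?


DF(X) = direct successor contributions + join point contributions
= 44 + 38 = 82

82


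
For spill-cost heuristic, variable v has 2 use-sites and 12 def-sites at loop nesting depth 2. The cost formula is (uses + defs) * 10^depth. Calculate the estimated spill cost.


uses + defs = 2 + 12 = 14
10^2 = 100
Spill cost = 14 * 100 = 1400

1400


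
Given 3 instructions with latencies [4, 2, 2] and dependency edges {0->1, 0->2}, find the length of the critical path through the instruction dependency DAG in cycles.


Compute longest path through dependency graph: dist(Ik) = max over predecessors of dist + latency(Ik).
dist(I0) = latency 4 = 4
dist(I1) = dist(I0) + 2 = 4 + 2 = 6
dist(I2) = dist(I0) + 2 = 4 + 2 = 6
Critical path = max dist = 6

6


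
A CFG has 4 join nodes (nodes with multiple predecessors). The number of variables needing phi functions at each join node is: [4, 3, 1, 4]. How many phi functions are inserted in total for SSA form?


Total phi functions = sum of phi functions at each join node
= 4 + 3 + 1 + 4 = 12

12


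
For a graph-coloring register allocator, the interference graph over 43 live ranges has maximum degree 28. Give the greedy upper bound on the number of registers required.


Greedy coloring never needs more than (max_degree + 1) colors: when coloring a vertex, at most max_degree neighbors are already colored.
Upper bound = 28 + 1 = 29

29


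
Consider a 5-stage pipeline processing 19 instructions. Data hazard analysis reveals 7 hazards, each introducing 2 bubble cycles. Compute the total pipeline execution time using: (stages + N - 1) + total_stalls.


Base cycles = 5 + 19 - 1 = 23
Total stalls = 7 * 2 = 14
Total = 23 + 14 = 37

37


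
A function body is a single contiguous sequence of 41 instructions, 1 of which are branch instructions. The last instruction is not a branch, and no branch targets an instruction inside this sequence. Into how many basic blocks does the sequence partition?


With no in-sequence branch targets, the leaders are the first instruction plus the instruction after each branch.
Number of basic blocks = branches + 1
= 1 + 1 = 2

2


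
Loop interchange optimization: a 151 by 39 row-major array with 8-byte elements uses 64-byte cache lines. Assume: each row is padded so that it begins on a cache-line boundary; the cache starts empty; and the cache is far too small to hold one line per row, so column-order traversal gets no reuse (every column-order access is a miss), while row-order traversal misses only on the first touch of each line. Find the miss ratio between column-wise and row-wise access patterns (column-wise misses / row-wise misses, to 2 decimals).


Each row occupies 39 * 8 = 312 bytes and starts on a line boundary, so it spans ceil(312 / 64) = 5 cache lines.
Row-major traversal misses (one per line touched): 151 * ceil(39 * 8 / 64) = 755
Column-major traversal misses (no reuse, every access misses): 151 * 39 = 5889
Ratio = 5889 / 755 = 7.8

7.8


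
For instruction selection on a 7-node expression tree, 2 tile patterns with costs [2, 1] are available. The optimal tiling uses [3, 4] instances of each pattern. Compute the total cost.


Total cost = sum(count_i * cost_i)
= 3*2 + 4*1
= 10

10


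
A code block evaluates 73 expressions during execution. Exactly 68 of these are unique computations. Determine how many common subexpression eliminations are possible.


CSE count = total expressions - unique expressions
= 73 - 68 = 5

5


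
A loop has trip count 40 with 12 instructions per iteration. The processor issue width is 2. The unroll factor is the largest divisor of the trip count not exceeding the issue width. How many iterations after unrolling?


Largest divisor of 40 <= 2 is 2
New iterations = 40 / 2 = 20

20


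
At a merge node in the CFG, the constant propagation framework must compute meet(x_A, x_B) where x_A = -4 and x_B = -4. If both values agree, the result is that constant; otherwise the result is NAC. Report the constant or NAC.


Meet operation: if both paths give the same constant, result is that constant; if they differ, result is NAC (not-a-constant).
Path A: -4, Path B: -4 -> equal
Result: constant -> -4

-4
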